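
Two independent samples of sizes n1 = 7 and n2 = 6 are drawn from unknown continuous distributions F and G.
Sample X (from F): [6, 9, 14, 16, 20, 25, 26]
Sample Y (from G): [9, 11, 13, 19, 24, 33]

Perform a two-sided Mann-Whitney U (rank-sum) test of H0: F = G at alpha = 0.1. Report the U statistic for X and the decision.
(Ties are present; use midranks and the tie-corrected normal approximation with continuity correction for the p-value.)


Step 1: Combine and sort all 13 observations; assign midranks.
sorted (value, group): (6,X), (9,X), (9,Y), (11,Y), (13,Y), (14,X), (16,X), (19,Y), (20,X), (24,Y), (25,X), (26,X), (33,Y)
ranks: 6->1, 9->2.5, 9->2.5, 11->4, 13->5, 14->6, 16->7, 19->8, 20->9, 24->10, 25->11, 26->12, 33->13
Step 2: Rank sum for X: R1 = 1 + 2.5 + 6 + 7 + 9 + 11 + 12 = 48.5.
Step 3: U_X = R1 - n1(n1+1)/2 = 48.5 - 7*8/2 = 48.5 - 28 = 20.5.
       U_Y = n1*n2 - U_X = 42 - 20.5 = 21.5.
Step 4: Ties are present, so use the tie-corrected normal approximation (with continuity correction) for the p-value.
Step 5: p-value = 1.000000; compare to alpha = 0.1. fail to reject H0.

U_X = 20.5, p = 1.000000, fail to reject H0 at alpha = 0.1.


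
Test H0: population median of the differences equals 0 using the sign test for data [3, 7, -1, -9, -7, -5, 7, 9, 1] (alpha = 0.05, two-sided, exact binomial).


Step 1: Discard zero differences. Original n = 9; n_eff = number of nonzero differences = 9.
Nonzero differences (with sign): +3, +7, -1, -9, -7, -5, +7, +9, +1
Step 2: Count signs: positive = 5, negative = 4.
Step 3: Under H0: P(positive) = 0.5, so the number of positives S ~ Bin(9, 0.5).
Step 4: Two-sided exact p-value = sum of Bin(9,0.5) probabilities at or below the observed probability = 1.000000.
Step 5: alpha = 0.05. fail to reject H0.

n_eff = 9, pos = 5, neg = 4, p = 1.000000, fail to reject H0.


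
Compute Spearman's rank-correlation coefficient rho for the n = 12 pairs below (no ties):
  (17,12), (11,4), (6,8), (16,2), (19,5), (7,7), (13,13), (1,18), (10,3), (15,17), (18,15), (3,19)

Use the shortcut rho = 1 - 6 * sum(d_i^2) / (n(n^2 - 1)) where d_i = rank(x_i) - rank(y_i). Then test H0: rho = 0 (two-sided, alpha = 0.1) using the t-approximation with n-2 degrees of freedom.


Step 1: Rank x and y separately (midranks; no ties here).
rank(x): 17->10, 11->6, 6->3, 16->9, 19->12, 7->4, 13->7, 1->1, 10->5, 15->8, 18->11, 3->2
rank(y): 12->7, 4->3, 8->6, 2->1, 5->4, 7->5, 13->8, 18->11, 3->2, 17->10, 15->9, 19->12
Step 2: d_i = R_x(i) - R_y(i); compute d_i^2.
  (10-7)^2=9, (6-3)^2=9, (3-6)^2=9, (9-1)^2=64, (12-4)^2=64, (4-5)^2=1, (7-8)^2=1, (1-11)^2=100, (5-2)^2=9, (8-10)^2=4, (11-9)^2=4, (2-12)^2=100
sum(d^2) = 374.
Step 3: rho = 1 - 6*374 / (12*(12^2 - 1)) = 1 - 2244/1716 = -0.307692.
Step 4: Under H0, t = rho * sqrt((n-2)/(1-rho^2)) = -1.0226 ~ t(10).
Step 5: Two-sided p-value from the t-distribution with 10 df = 0.330589.
Step 6: alpha = 0.1. fail to reject H0.

rho = -0.3077, p = 0.330589, fail to reject H0 at alpha = 0.1.


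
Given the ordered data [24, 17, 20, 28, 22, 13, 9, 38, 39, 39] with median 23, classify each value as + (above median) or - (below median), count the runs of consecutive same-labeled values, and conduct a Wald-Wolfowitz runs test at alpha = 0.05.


Step 1: Compute median = 23; label A = above, B = below.
Labels in order: ABBABBBAAA  (n_A = 5, n_B = 5)
Step 2: Count runs R = 5.
Step 3: Under H0 (random ordering), E[R] = 2*n_A*n_B/(n_A+n_B) + 1 = 2*5*5/10 + 1 = 6.0000.
        Var[R] = 2*n_A*n_B*(2*n_A*n_B - n_A - n_B) / ((n_A+n_B)^2 * (n_A+n_B-1)) = 2000/900 = 2.2222.
        SD[R] = 1.4907.
Step 4: Continuity-corrected z = (R + 0.5 - E[R]) / SD[R] = (5 + 0.5 - 6.0000) / 1.4907 = -0.3354.
Step 5: Two-sided p-value via normal approximation = 2*(1 - Phi(|z|)) = 0.737316.
Step 6: alpha = 0.05. fail to reject H0.

R = 5, z = -0.3354, p = 0.737316, fail to reject H0.


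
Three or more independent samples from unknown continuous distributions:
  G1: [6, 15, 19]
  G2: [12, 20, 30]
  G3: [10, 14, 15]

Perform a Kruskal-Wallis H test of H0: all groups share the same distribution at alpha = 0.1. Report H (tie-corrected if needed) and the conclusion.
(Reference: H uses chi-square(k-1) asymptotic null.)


Step 1: Combine all N = 9 observations and assign midranks.
sorted (value, group, rank): (6,G1,1), (10,G3,2), (12,G2,3), (14,G3,4), (15,G1,5.5), (15,G3,5.5), (19,G1,7), (20,G2,8), (30,G2,9)
Step 2: Sum ranks within each group.
R_1 = 13.5 (n_1 = 3)
R_2 = 20 (n_2 = 3)
R_3 = 11.5 (n_3 = 3)
Step 3: H = 12/(N(N+1)) * sum(R_i^2/n_i) - 3(N+1)
     = 12/(9*10) * (13.5^2/3 + 20^2/3 + 11.5^2/3) - 3*10
     = 0.133333 * 238.167 - 30
     = 1.755556.
Step 4: Ties present; correction factor C = 1 - 6/(9^3 - 9) = 0.991667. Corrected H = 1.755556 / 0.991667 = 1.770308.
Step 5: Under H0, H ~ chi^2(2); p-value = 0.412651.
Step 6: alpha = 0.1. fail to reject H0.

H = 1.7703, df = 2, p = 0.412651, fail to reject H0.


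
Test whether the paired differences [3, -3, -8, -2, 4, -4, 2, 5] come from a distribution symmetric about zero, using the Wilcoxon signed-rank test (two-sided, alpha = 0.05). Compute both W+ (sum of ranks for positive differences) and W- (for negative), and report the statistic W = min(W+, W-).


Step 1: Drop any zero differences (none here) and take |d_i|.
|d| = [3, 3, 8, 2, 4, 4, 2, 5]
Step 2: Midrank |d_i| (ties get averaged ranks).
ranks: |3|->3.5, |3|->3.5, |8|->8, |2|->1.5, |4|->5.5, |4|->5.5, |2|->1.5, |5|->7
Step 3: Attach original signs; sum ranks with positive sign and with negative sign.
W+ = 3.5 + 5.5 + 1.5 + 7 = 17.5
W- = 3.5 + 8 + 1.5 + 5.5 = 18.5
(Check: W+ + W- = 36 should equal n(n+1)/2 = 36.)
Step 4: Test statistic W = min(W+, W-) = 17.5.
Step 5: Ties in |d|, so use the tie-corrected normal approximation.
        E[W] = n(n+1)/4 = 8*9/4 = 18.
        Tie groups: |d|=2 (t=2), |d|=3 (t=2), |d|=4 (t=2); sum(t^3 - t) = 18.
        Var[W] = n(n+1)(2n+1)/24 - sum(t^3-t)/48 = 1224/24 - 18/48 = 50.625.
        z = (W - E[W]) / sqrt(Var[W]) = (17.5 - 18) / 7.1151 = -0.0703.
        Two-sided p = 2*Phi(z) = 0.943977.
Step 6: alpha = 0.05. fail to reject H0.

W+ = 17.5, W- = 18.5, W = min = 17.5, p = 0.943977, fail to reject H0.


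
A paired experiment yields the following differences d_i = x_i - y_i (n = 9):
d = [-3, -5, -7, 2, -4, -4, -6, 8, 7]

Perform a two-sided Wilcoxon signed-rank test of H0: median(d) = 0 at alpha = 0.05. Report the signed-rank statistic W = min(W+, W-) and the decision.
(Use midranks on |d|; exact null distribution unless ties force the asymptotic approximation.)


Step 1: Drop any zero differences (none here) and take |d_i|.
|d| = [3, 5, 7, 2, 4, 4, 6, 8, 7]
Step 2: Midrank |d_i| (ties get averaged ranks).
ranks: |3|->2, |5|->5, |7|->7.5, |2|->1, |4|->3.5, |4|->3.5, |6|->6, |8|->9, |7|->7.5
Step 3: Attach original signs; sum ranks with positive sign and with negative sign.
W+ = 1 + 9 + 7.5 = 17.5
W- = 2 + 5 + 7.5 + 3.5 + 3.5 + 6 = 27.5
(Check: W+ + W- = 45 should equal n(n+1)/2 = 45.)
Step 4: Test statistic W = min(W+, W-) = 17.5.
Step 5: Ties in |d|, so use the tie-corrected normal approximation.
        E[W] = n(n+1)/4 = 9*10/4 = 22.5.
        Tie groups: |d|=4 (t=2), |d|=7 (t=2); sum(t^3 - t) = 12.
        Var[W] = n(n+1)(2n+1)/24 - sum(t^3-t)/48 = 1710/24 - 12/48 = 71.
        z = (W - E[W]) / sqrt(Var[W]) = (17.5 - 22.5) / 8.4261 = -0.5934.
        Two-sided p = 2*Phi(z) = 0.552920.
Step 6: alpha = 0.05. fail to reject H0.

W+ = 17.5, W- = 27.5, W = min = 17.5, p = 0.552920, fail to reject H0.


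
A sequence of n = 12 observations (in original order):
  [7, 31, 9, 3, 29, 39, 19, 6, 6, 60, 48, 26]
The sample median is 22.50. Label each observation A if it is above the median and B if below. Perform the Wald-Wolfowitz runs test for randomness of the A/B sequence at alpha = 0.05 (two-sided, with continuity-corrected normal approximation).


Step 1: Compute median = 22.50; label A = above, B = below.
Labels in order: BABBAABBBAAA  (n_A = 6, n_B = 6)
Step 2: Count runs R = 6.
Step 3: Under H0 (random ordering), E[R] = 2*n_A*n_B/(n_A+n_B) + 1 = 2*6*6/12 + 1 = 7.0000.
        Var[R] = 2*n_A*n_B*(2*n_A*n_B - n_A - n_B) / ((n_A+n_B)^2 * (n_A+n_B-1)) = 4320/1584 = 2.7273.
        SD[R] = 1.6514.
Step 4: Continuity-corrected z = (R + 0.5 - E[R]) / SD[R] = (6 + 0.5 - 7.0000) / 1.6514 = -0.3028.
Step 5: Two-sided p-value via normal approximation = 2*(1 - Phi(|z|)) = 0.762069.
Step 6: alpha = 0.05. fail to reject H0.

R = 6, z = -0.3028, p = 0.762069, fail to reject H0.


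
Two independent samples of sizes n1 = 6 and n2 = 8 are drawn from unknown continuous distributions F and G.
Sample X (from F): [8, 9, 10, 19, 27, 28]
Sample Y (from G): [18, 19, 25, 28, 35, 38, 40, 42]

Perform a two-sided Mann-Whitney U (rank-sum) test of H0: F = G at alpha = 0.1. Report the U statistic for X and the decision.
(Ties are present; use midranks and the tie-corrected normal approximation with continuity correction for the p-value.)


Step 1: Combine and sort all 14 observations; assign midranks.
sorted (value, group): (8,X), (9,X), (10,X), (18,Y), (19,X), (19,Y), (25,Y), (27,X), (28,X), (28,Y), (35,Y), (38,Y), (40,Y), (42,Y)
ranks: 8->1, 9->2, 10->3, 18->4, 19->5.5, 19->5.5, 25->7, 27->8, 28->9.5, 28->9.5, 35->11, 38->12, 40->13, 42->14
Step 2: Rank sum for X: R1 = 1 + 2 + 3 + 5.5 + 8 + 9.5 = 29.
Step 3: U_X = R1 - n1(n1+1)/2 = 29 - 6*7/2 = 29 - 21 = 8.
       U_Y = n1*n2 - U_X = 48 - 8 = 40.
Step 4: Ties are present, so use the tie-corrected normal approximation (with continuity correction) for the p-value.
Step 5: p-value = 0.044915; compare to alpha = 0.1. reject H0.

U_X = 8, p = 0.044915, reject H0 at alpha = 0.1.


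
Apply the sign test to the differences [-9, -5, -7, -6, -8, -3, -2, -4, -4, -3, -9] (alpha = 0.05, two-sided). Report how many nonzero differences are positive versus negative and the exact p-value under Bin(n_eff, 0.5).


Step 1: Discard zero differences. Original n = 11; n_eff = number of nonzero differences = 11.
Nonzero differences (with sign): -9, -5, -7, -6, -8, -3, -2, -4, -4, -3, -9
Step 2: Count signs: positive = 0, negative = 11.
Step 3: Under H0: P(positive) = 0.5, so the number of positives S ~ Bin(11, 0.5).
Step 4: Two-sided exact p-value = sum of Bin(11,0.5) probabilities at or below the observed probability = 0.000977.
Step 5: alpha = 0.05. reject H0.

n_eff = 11, pos = 0, neg = 11, p = 0.000977, reject H0.


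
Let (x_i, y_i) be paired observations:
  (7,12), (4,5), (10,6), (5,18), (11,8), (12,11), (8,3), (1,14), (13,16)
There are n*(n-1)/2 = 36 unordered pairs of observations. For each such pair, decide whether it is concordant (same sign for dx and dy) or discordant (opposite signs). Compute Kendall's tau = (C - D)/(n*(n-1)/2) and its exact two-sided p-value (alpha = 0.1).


Step 1: Enumerate the 36 unordered pairs (i,j) with i<j and classify each by sign(x_j-x_i) * sign(y_j-y_i).
  (1,2):dx=-3,dy=-7->C; (1,3):dx=+3,dy=-6->D; (1,4):dx=-2,dy=+6->D; (1,5):dx=+4,dy=-4->D
  (1,6):dx=+5,dy=-1->D; (1,7):dx=+1,dy=-9->D; (1,8):dx=-6,dy=+2->D; (1,9):dx=+6,dy=+4->C
  (2,3):dx=+6,dy=+1->C; (2,4):dx=+1,dy=+13->C; (2,5):dx=+7,dy=+3->C; (2,6):dx=+8,dy=+6->C
  (2,7):dx=+4,dy=-2->D; (2,8):dx=-3,dy=+9->D; (2,9):dx=+9,dy=+11->C; (3,4):dx=-5,dy=+12->D
  (3,5):dx=+1,dy=+2->C; (3,6):dx=+2,dy=+5->C; (3,7):dx=-2,dy=-3->C; (3,8):dx=-9,dy=+8->D
  (3,9):dx=+3,dy=+10->C; (4,5):dx=+6,dy=-10->D; (4,6):dx=+7,dy=-7->D; (4,7):dx=+3,dy=-15->D
  (4,8):dx=-4,dy=-4->C; (4,9):dx=+8,dy=-2->D; (5,6):dx=+1,dy=+3->C; (5,7):dx=-3,dy=-5->C
  (5,8):dx=-10,dy=+6->D; (5,9):dx=+2,dy=+8->C; (6,7):dx=-4,dy=-8->C; (6,8):dx=-11,dy=+3->D
  (6,9):dx=+1,dy=+5->C; (7,8):dx=-7,dy=+11->D; (7,9):dx=+5,dy=+13->C; (8,9):dx=+12,dy=+2->C
Step 2: C = 19, D = 17, total pairs = 36.
Step 3: tau = (C - D)/(n(n-1)/2) = (19 - 17)/36 = 0.055556.
Step 4: Exact two-sided p-value (enumerate n! = 362880 permutations of y under H0): p = 0.919455.
Step 5: alpha = 0.1. fail to reject H0.

tau_b = 0.0556 (C=19, D=17), p = 0.919455, fail to reject H0.


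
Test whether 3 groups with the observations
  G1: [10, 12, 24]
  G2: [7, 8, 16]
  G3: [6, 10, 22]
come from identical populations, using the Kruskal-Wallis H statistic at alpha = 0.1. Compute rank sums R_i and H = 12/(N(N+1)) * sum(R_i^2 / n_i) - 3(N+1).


Step 1: Combine all N = 9 observations and assign midranks.
sorted (value, group, rank): (6,G3,1), (7,G2,2), (8,G2,3), (10,G1,4.5), (10,G3,4.5), (12,G1,6), (16,G2,7), (22,G3,8), (24,G1,9)
Step 2: Sum ranks within each group.
R_1 = 19.5 (n_1 = 3)
R_2 = 12 (n_2 = 3)
R_3 = 13.5 (n_3 = 3)
Step 3: H = 12/(N(N+1)) * sum(R_i^2/n_i) - 3(N+1)
     = 12/(9*10) * (19.5^2/3 + 12^2/3 + 13.5^2/3) - 3*10
     = 0.133333 * 235.5 - 30
     = 1.400000.
Step 4: Ties present; correction factor C = 1 - 6/(9^3 - 9) = 0.991667. Corrected H = 1.400000 / 0.991667 = 1.411765.
Step 5: Under H0, H ~ chi^2(2); p-value = 0.493673.
Step 6: alpha = 0.1. fail to reject H0.

H = 1.4118, df = 2, p = 0.493673, fail to reject H0.


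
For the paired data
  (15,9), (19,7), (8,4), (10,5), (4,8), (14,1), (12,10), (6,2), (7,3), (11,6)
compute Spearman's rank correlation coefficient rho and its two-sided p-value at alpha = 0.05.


Step 1: Rank x and y separately (midranks; no ties here).
rank(x): 15->9, 19->10, 8->4, 10->5, 4->1, 14->8, 12->7, 6->2, 7->3, 11->6
rank(y): 9->9, 7->7, 4->4, 5->5, 8->8, 1->1, 10->10, 2->2, 3->3, 6->6
Step 2: d_i = R_x(i) - R_y(i); compute d_i^2.
  (9-9)^2=0, (10-7)^2=9, (4-4)^2=0, (5-5)^2=0, (1-8)^2=49, (8-1)^2=49, (7-10)^2=9, (2-2)^2=0, (3-3)^2=0, (6-6)^2=0
sum(d^2) = 116.
Step 3: rho = 1 - 6*116 / (10*(10^2 - 1)) = 1 - 696/990 = 0.296970.
Step 4: Under H0, t = rho * sqrt((n-2)/(1-rho^2)) = 0.8796 ~ t(8).
Step 5: Two-sided p-value from the t-distribution with 8 df = 0.404702.
Step 6: alpha = 0.05. fail to reject H0.

rho = 0.2970, p = 0.404702, fail to reject H0 at alpha = 0.05.


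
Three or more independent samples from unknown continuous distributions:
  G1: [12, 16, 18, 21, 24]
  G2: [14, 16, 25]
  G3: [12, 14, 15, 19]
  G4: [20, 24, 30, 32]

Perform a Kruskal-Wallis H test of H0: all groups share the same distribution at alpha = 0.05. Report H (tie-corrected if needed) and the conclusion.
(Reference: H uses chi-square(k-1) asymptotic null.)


Step 1: Combine all N = 16 observations and assign midranks.
sorted (value, group, rank): (12,G1,1.5), (12,G3,1.5), (14,G2,3.5), (14,G3,3.5), (15,G3,5), (16,G1,6.5), (16,G2,6.5), (18,G1,8), (19,G3,9), (20,G4,10), (21,G1,11), (24,G1,12.5), (24,G4,12.5), (25,G2,14), (30,G4,15), (32,G4,16)
Step 2: Sum ranks within each group.
R_1 = 39.5 (n_1 = 5)
R_2 = 24 (n_2 = 3)
R_3 = 19 (n_3 = 4)
R_4 = 53.5 (n_4 = 4)
Step 3: H = 12/(N(N+1)) * sum(R_i^2/n_i) - 3(N+1)
     = 12/(16*17) * (39.5^2/5 + 24^2/3 + 19^2/4 + 53.5^2/4) - 3*17
     = 0.044118 * 1309.86 - 51
     = 6.788051.
Step 4: Ties present; correction factor C = 1 - 24/(16^3 - 16) = 0.994118. Corrected H = 6.788051 / 0.994118 = 6.828217.
Step 5: Under H0, H ~ chi^2(3); p-value = 0.077579.
Step 6: alpha = 0.05. fail to reject H0.

H = 6.8282, df = 3, p = 0.077579, fail to reject H0.


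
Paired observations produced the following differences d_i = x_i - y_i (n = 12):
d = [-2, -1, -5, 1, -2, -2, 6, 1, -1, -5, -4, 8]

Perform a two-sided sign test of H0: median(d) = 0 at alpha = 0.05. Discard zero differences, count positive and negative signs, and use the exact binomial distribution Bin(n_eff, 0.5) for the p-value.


Step 1: Discard zero differences. Original n = 12; n_eff = number of nonzero differences = 12.
Nonzero differences (with sign): -2, -1, -5, +1, -2, -2, +6, +1, -1, -5, -4, +8
Step 2: Count signs: positive = 4, negative = 8.
Step 3: Under H0: P(positive) = 0.5, so the number of positives S ~ Bin(12, 0.5).
Step 4: Two-sided exact p-value = sum of Bin(12,0.5) probabilities at or below the observed probability = 0.387695.
Step 5: alpha = 0.05. fail to reject H0.

n_eff = 12, pos = 4, neg = 8, p = 0.387695, fail to reject H0.


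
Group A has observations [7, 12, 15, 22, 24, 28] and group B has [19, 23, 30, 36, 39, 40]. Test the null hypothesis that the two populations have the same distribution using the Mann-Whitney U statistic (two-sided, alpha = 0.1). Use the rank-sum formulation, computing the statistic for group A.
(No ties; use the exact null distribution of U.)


Step 1: Combine and sort all 12 observations; assign midranks.
sorted (value, group): (7,X), (12,X), (15,X), (19,Y), (22,X), (23,Y), (24,X), (28,X), (30,Y), (36,Y), (39,Y), (40,Y)
ranks: 7->1, 12->2, 15->3, 19->4, 22->5, 23->6, 24->7, 28->8, 30->9, 36->10, 39->11, 40->12
Step 2: Rank sum for X: R1 = 1 + 2 + 3 + 5 + 7 + 8 = 26.
Step 3: U_X = R1 - n1(n1+1)/2 = 26 - 6*7/2 = 26 - 21 = 5.
       U_Y = n1*n2 - U_X = 36 - 5 = 31.
Step 4: No ties, so the exact null distribution of U (based on enumerating the C(12,6) = 924 equally likely rank assignments) gives the two-sided p-value.
Step 5: p-value = 0.041126; compare to alpha = 0.1. reject H0.

U_X = 5, p = 0.041126, reject H0 at alpha = 0.1.


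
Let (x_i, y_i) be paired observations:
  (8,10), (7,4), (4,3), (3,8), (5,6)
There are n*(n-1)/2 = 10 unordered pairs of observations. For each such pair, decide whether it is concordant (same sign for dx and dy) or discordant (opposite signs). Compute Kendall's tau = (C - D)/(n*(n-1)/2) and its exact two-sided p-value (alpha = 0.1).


Step 1: Enumerate the 10 unordered pairs (i,j) with i<j and classify each by sign(x_j-x_i) * sign(y_j-y_i).
  (1,2):dx=-1,dy=-6->C; (1,3):dx=-4,dy=-7->C; (1,4):dx=-5,dy=-2->C; (1,5):dx=-3,dy=-4->C
  (2,3):dx=-3,dy=-1->C; (2,4):dx=-4,dy=+4->D; (2,5):dx=-2,dy=+2->D; (3,4):dx=-1,dy=+5->D
  (3,5):dx=+1,dy=+3->C; (4,5):dx=+2,dy=-2->D
Step 2: C = 6, D = 4, total pairs = 10.
Step 3: tau = (C - D)/(n(n-1)/2) = (6 - 4)/10 = 0.200000.
Step 4: Exact two-sided p-value (enumerate n! = 120 permutations of y under H0): p = 0.816667.
Step 5: alpha = 0.1. fail to reject H0.

tau_b = 0.2000 (C=6, D=4), p = 0.816667, fail to reject H0.


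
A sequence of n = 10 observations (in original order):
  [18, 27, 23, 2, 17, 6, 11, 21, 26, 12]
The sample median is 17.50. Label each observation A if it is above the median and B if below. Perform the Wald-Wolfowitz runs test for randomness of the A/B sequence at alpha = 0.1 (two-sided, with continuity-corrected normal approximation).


Step 1: Compute median = 17.50; label A = above, B = below.
Labels in order: AAABBBBAAB  (n_A = 5, n_B = 5)
Step 2: Count runs R = 4.
Step 3: Under H0 (random ordering), E[R] = 2*n_A*n_B/(n_A+n_B) + 1 = 2*5*5/10 + 1 = 6.0000.
        Var[R] = 2*n_A*n_B*(2*n_A*n_B - n_A - n_B) / ((n_A+n_B)^2 * (n_A+n_B-1)) = 2000/900 = 2.2222.
        SD[R] = 1.4907.
Step 4: Continuity-corrected z = (R + 0.5 - E[R]) / SD[R] = (4 + 0.5 - 6.0000) / 1.4907 = -1.0062.
Step 5: Two-sided p-value via normal approximation = 2*(1 - Phi(|z|)) = 0.314305.
Step 6: alpha = 0.1. fail to reject H0.

R = 4, z = -1.0062, p = 0.314305, fail to reject H0.


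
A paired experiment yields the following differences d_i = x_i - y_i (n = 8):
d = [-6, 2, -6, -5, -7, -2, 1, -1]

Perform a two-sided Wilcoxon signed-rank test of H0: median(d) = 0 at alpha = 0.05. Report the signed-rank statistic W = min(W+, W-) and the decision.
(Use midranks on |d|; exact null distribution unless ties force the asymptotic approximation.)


Step 1: Drop any zero differences (none here) and take |d_i|.
|d| = [6, 2, 6, 5, 7, 2, 1, 1]
Step 2: Midrank |d_i| (ties get averaged ranks).
ranks: |6|->6.5, |2|->3.5, |6|->6.5, |5|->5, |7|->8, |2|->3.5, |1|->1.5, |1|->1.5
Step 3: Attach original signs; sum ranks with positive sign and with negative sign.
W+ = 3.5 + 1.5 = 5
W- = 6.5 + 6.5 + 5 + 8 + 3.5 + 1.5 = 31
(Check: W+ + W- = 36 should equal n(n+1)/2 = 36.)
Step 4: Test statistic W = min(W+, W-) = 5.
Step 5: Ties in |d|, so use the tie-corrected normal approximation.
        E[W] = n(n+1)/4 = 8*9/4 = 18.
        Tie groups: |d|=1 (t=2), |d|=2 (t=2), |d|=6 (t=2); sum(t^3 - t) = 18.
        Var[W] = n(n+1)(2n+1)/24 - sum(t^3-t)/48 = 1224/24 - 18/48 = 50.625.
        z = (W - E[W]) / sqrt(Var[W]) = (5 - 18) / 7.1151 = -1.8271.
        Two-sided p = 2*Phi(z) = 0.067686.
Step 6: alpha = 0.05. fail to reject H0.

W+ = 5, W- = 31, W = min = 5, p = 0.067686, fail to reject H0.


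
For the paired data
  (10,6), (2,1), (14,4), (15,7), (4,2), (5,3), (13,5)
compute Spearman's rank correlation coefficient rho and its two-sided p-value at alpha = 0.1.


Step 1: Rank x and y separately (midranks; no ties here).
rank(x): 10->4, 2->1, 14->6, 15->7, 4->2, 5->3, 13->5
rank(y): 6->6, 1->1, 4->4, 7->7, 2->2, 3->3, 5->5
Step 2: d_i = R_x(i) - R_y(i); compute d_i^2.
  (4-6)^2=4, (1-1)^2=0, (6-4)^2=4, (7-7)^2=0, (2-2)^2=0, (3-3)^2=0, (5-5)^2=0
sum(d^2) = 8.
Step 3: rho = 1 - 6*8 / (7*(7^2 - 1)) = 1 - 48/336 = 0.857143.
Step 4: Under H0, t = rho * sqrt((n-2)/(1-rho^2)) = 3.7210 ~ t(5).
Step 5: Two-sided p-value from the t-distribution with 5 df = 0.013697.
Step 6: alpha = 0.1. reject H0.

rho = 0.8571, p = 0.013697, reject H0 at alpha = 0.1.


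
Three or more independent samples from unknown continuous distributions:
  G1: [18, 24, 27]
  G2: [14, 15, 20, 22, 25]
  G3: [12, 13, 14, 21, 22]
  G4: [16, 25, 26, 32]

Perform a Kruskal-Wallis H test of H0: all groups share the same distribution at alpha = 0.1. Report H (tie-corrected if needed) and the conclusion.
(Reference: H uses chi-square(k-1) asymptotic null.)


Step 1: Combine all N = 17 observations and assign midranks.
sorted (value, group, rank): (12,G3,1), (13,G3,2), (14,G2,3.5), (14,G3,3.5), (15,G2,5), (16,G4,6), (18,G1,7), (20,G2,8), (21,G3,9), (22,G2,10.5), (22,G3,10.5), (24,G1,12), (25,G2,13.5), (25,G4,13.5), (26,G4,15), (27,G1,16), (32,G4,17)
Step 2: Sum ranks within each group.
R_1 = 35 (n_1 = 3)
R_2 = 40.5 (n_2 = 5)
R_3 = 26 (n_3 = 5)
R_4 = 51.5 (n_4 = 4)
Step 3: H = 12/(N(N+1)) * sum(R_i^2/n_i) - 3(N+1)
     = 12/(17*18) * (35^2/3 + 40.5^2/5 + 26^2/5 + 51.5^2/4) - 3*18
     = 0.039216 * 1534.65 - 54
     = 6.182190.
Step 4: Ties present; correction factor C = 1 - 18/(17^3 - 17) = 0.996324. Corrected H = 6.182190 / 0.996324 = 6.205002.
Step 5: Under H0, H ~ chi^2(3); p-value = 0.102051.
Step 6: alpha = 0.1. fail to reject H0.

H = 6.2050, df = 3, p = 0.102051, fail to reject H0.


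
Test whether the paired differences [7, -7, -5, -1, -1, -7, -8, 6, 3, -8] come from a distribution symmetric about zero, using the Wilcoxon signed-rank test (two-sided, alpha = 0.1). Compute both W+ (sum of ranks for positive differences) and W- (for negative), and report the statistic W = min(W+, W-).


Step 1: Drop any zero differences (none here) and take |d_i|.
|d| = [7, 7, 5, 1, 1, 7, 8, 6, 3, 8]
Step 2: Midrank |d_i| (ties get averaged ranks).
ranks: |7|->7, |7|->7, |5|->4, |1|->1.5, |1|->1.5, |7|->7, |8|->9.5, |6|->5, |3|->3, |8|->9.5
Step 3: Attach original signs; sum ranks with positive sign and with negative sign.
W+ = 7 + 5 + 3 = 15
W- = 7 + 4 + 1.5 + 1.5 + 7 + 9.5 + 9.5 = 40
(Check: W+ + W- = 55 should equal n(n+1)/2 = 55.)
Step 4: Test statistic W = min(W+, W-) = 15.
Step 5: Ties in |d|, so use the tie-corrected normal approximation.
        E[W] = n(n+1)/4 = 10*11/4 = 27.5.
        Tie groups: |d|=1 (t=2), |d|=7 (t=3), |d|=8 (t=2); sum(t^3 - t) = 36.
        Var[W] = n(n+1)(2n+1)/24 - sum(t^3-t)/48 = 2310/24 - 36/48 = 95.5.
        z = (W - E[W]) / sqrt(Var[W]) = (15 - 27.5) / 9.7724 = -1.2791.
        Two-sided p = 2*Phi(z) = 0.200858.
Step 6: alpha = 0.1. fail to reject H0.

W+ = 15, W- = 40, W = min = 15, p = 0.200858, fail to reject H0.


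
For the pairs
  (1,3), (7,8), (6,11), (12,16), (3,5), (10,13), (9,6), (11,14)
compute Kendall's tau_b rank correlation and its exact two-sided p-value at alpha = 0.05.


Step 1: Enumerate the 28 unordered pairs (i,j) with i<j and classify each by sign(x_j-x_i) * sign(y_j-y_i).
  (1,2):dx=+6,dy=+5->C; (1,3):dx=+5,dy=+8->C; (1,4):dx=+11,dy=+13->C; (1,5):dx=+2,dy=+2->C
  (1,6):dx=+9,dy=+10->C; (1,7):dx=+8,dy=+3->C; (1,8):dx=+10,dy=+11->C; (2,3):dx=-1,dy=+3->D
  (2,4):dx=+5,dy=+8->C; (2,5):dx=-4,dy=-3->C; (2,6):dx=+3,dy=+5->C; (2,7):dx=+2,dy=-2->D
  (2,8):dx=+4,dy=+6->C; (3,4):dx=+6,dy=+5->C; (3,5):dx=-3,dy=-6->C; (3,6):dx=+4,dy=+2->C
  (3,7):dx=+3,dy=-5->D; (3,8):dx=+5,dy=+3->C; (4,5):dx=-9,dy=-11->C; (4,6):dx=-2,dy=-3->C
  (4,7):dx=-3,dy=-10->C; (4,8):dx=-1,dy=-2->C; (5,6):dx=+7,dy=+8->C; (5,7):dx=+6,dy=+1->C
  (5,8):dx=+8,dy=+9->C; (6,7):dx=-1,dy=-7->C; (6,8):dx=+1,dy=+1->C; (7,8):dx=+2,dy=+8->C
Step 2: C = 25, D = 3, total pairs = 28.
Step 3: tau = (C - D)/(n(n-1)/2) = (25 - 3)/28 = 0.785714.
Step 4: Exact two-sided p-value (enumerate n! = 40320 permutations of y under H0): p = 0.005506.
Step 5: alpha = 0.05. reject H0.

tau_b = 0.7857 (C=25, D=3), p = 0.005506, reject H0.


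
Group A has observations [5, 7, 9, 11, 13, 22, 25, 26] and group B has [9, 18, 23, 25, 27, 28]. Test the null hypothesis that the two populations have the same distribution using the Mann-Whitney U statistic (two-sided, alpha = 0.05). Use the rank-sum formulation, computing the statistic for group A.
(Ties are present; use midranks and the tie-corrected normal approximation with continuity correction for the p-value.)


Step 1: Combine and sort all 14 observations; assign midranks.
sorted (value, group): (5,X), (7,X), (9,X), (9,Y), (11,X), (13,X), (18,Y), (22,X), (23,Y), (25,X), (25,Y), (26,X), (27,Y), (28,Y)
ranks: 5->1, 7->2, 9->3.5, 9->3.5, 11->5, 13->6, 18->7, 22->8, 23->9, 25->10.5, 25->10.5, 26->12, 27->13, 28->14
Step 2: Rank sum for X: R1 = 1 + 2 + 3.5 + 5 + 6 + 8 + 10.5 + 12 = 48.
Step 3: U_X = R1 - n1(n1+1)/2 = 48 - 8*9/2 = 48 - 36 = 12.
       U_Y = n1*n2 - U_X = 48 - 12 = 36.
Step 4: Ties are present, so use the tie-corrected normal approximation (with continuity correction) for the p-value.
Step 5: p-value = 0.136773; compare to alpha = 0.05. fail to reject H0.

U_X = 12, p = 0.136773, fail to reject H0 at alpha = 0.05.


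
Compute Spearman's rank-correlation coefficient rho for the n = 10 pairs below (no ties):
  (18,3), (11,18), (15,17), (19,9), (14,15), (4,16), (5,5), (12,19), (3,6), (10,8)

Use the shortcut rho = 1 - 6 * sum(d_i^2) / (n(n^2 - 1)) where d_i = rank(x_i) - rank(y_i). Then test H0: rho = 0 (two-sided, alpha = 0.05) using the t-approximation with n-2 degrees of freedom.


Step 1: Rank x and y separately (midranks; no ties here).
rank(x): 18->9, 11->5, 15->8, 19->10, 14->7, 4->2, 5->3, 12->6, 3->1, 10->4
rank(y): 3->1, 18->9, 17->8, 9->5, 15->6, 16->7, 5->2, 19->10, 6->3, 8->4
Step 2: d_i = R_x(i) - R_y(i); compute d_i^2.
  (9-1)^2=64, (5-9)^2=16, (8-8)^2=0, (10-5)^2=25, (7-6)^2=1, (2-7)^2=25, (3-2)^2=1, (6-10)^2=16, (1-3)^2=4, (4-4)^2=0
sum(d^2) = 152.
Step 3: rho = 1 - 6*152 / (10*(10^2 - 1)) = 1 - 912/990 = 0.078788.
Step 4: Under H0, t = rho * sqrt((n-2)/(1-rho^2)) = 0.2235 ~ t(8).
Step 5: Two-sided p-value from the t-distribution with 8 df = 0.828717.
Step 6: alpha = 0.05. fail to reject H0.

rho = 0.0788, p = 0.828717, fail to reject H0 at alpha = 0.05.


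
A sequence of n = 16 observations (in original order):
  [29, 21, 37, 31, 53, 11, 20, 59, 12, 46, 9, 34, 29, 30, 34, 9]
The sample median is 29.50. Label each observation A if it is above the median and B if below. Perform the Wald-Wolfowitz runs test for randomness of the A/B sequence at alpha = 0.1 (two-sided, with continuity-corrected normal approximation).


Step 1: Compute median = 29.50; label A = above, B = below.
Labels in order: BBAAABBABABABAAB  (n_A = 8, n_B = 8)
Step 2: Count runs R = 11.
Step 3: Under H0 (random ordering), E[R] = 2*n_A*n_B/(n_A+n_B) + 1 = 2*8*8/16 + 1 = 9.0000.
        Var[R] = 2*n_A*n_B*(2*n_A*n_B - n_A - n_B) / ((n_A+n_B)^2 * (n_A+n_B-1)) = 14336/3840 = 3.7333.
        SD[R] = 1.9322.
Step 4: Continuity-corrected z = (R - 0.5 - E[R]) / SD[R] = (11 - 0.5 - 9.0000) / 1.9322 = 0.7763.
Step 5: Two-sided p-value via normal approximation = 2*(1 - Phi(|z|)) = 0.437558.
Step 6: alpha = 0.1. fail to reject H0.

R = 11, z = 0.7763, p = 0.437558, fail to reject H0.


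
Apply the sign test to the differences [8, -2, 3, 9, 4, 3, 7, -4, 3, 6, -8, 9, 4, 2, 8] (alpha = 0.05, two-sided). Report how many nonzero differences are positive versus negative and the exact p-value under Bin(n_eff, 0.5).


Step 1: Discard zero differences. Original n = 15; n_eff = number of nonzero differences = 15.
Nonzero differences (with sign): +8, -2, +3, +9, +4, +3, +7, -4, +3, +6, -8, +9, +4, +2, +8
Step 2: Count signs: positive = 12, negative = 3.
Step 3: Under H0: P(positive) = 0.5, so the number of positives S ~ Bin(15, 0.5).
Step 4: Two-sided exact p-value = sum of Bin(15,0.5) probabilities at or below the observed probability = 0.035156.
Step 5: alpha = 0.05. reject H0.

n_eff = 15, pos = 12, neg = 3, p = 0.035156, reject H0.


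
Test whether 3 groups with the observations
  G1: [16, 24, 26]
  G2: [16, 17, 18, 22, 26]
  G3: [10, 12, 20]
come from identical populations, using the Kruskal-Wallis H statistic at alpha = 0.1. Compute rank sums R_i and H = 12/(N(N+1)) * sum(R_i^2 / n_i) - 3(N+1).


Step 1: Combine all N = 11 observations and assign midranks.
sorted (value, group, rank): (10,G3,1), (12,G3,2), (16,G1,3.5), (16,G2,3.5), (17,G2,5), (18,G2,6), (20,G3,7), (22,G2,8), (24,G1,9), (26,G1,10.5), (26,G2,10.5)
Step 2: Sum ranks within each group.
R_1 = 23 (n_1 = 3)
R_2 = 33 (n_2 = 5)
R_3 = 10 (n_3 = 3)
Step 3: H = 12/(N(N+1)) * sum(R_i^2/n_i) - 3(N+1)
     = 12/(11*12) * (23^2/3 + 33^2/5 + 10^2/3) - 3*12
     = 0.090909 * 427.467 - 36
     = 2.860606.
Step 4: Ties present; correction factor C = 1 - 12/(11^3 - 11) = 0.990909. Corrected H = 2.860606 / 0.990909 = 2.886850.
Step 5: Under H0, H ~ chi^2(2); p-value = 0.236118.
Step 6: alpha = 0.1. fail to reject H0.

H = 2.8869, df = 2, p = 0.236118, fail to reject H0.


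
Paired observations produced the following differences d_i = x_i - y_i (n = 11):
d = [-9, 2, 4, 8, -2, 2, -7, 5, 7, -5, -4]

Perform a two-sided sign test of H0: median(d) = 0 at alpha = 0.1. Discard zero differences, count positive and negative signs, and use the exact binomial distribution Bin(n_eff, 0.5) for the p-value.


Step 1: Discard zero differences. Original n = 11; n_eff = number of nonzero differences = 11.
Nonzero differences (with sign): -9, +2, +4, +8, -2, +2, -7, +5, +7, -5, -4
Step 2: Count signs: positive = 6, negative = 5.
Step 3: Under H0: P(positive) = 0.5, so the number of positives S ~ Bin(11, 0.5).
Step 4: Two-sided exact p-value = sum of Bin(11,0.5) probabilities at or below the observed probability = 1.000000.
Step 5: alpha = 0.1. fail to reject H0.

n_eff = 11, pos = 6, neg = 5, p = 1.000000, fail to reject H0.


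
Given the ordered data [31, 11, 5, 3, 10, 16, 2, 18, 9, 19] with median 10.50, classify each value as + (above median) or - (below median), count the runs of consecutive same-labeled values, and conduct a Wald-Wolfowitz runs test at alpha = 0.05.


Step 1: Compute median = 10.50; label A = above, B = below.
Labels in order: AABBBABABA  (n_A = 5, n_B = 5)
Step 2: Count runs R = 7.
Step 3: Under H0 (random ordering), E[R] = 2*n_A*n_B/(n_A+n_B) + 1 = 2*5*5/10 + 1 = 6.0000.
        Var[R] = 2*n_A*n_B*(2*n_A*n_B - n_A - n_B) / ((n_A+n_B)^2 * (n_A+n_B-1)) = 2000/900 = 2.2222.
        SD[R] = 1.4907.
Step 4: Continuity-corrected z = (R - 0.5 - E[R]) / SD[R] = (7 - 0.5 - 6.0000) / 1.4907 = 0.3354.
Step 5: Two-sided p-value via normal approximation = 2*(1 - Phi(|z|)) = 0.737316.
Step 6: alpha = 0.05. fail to reject H0.

R = 7, z = 0.3354, p = 0.737316, fail to reject H0.


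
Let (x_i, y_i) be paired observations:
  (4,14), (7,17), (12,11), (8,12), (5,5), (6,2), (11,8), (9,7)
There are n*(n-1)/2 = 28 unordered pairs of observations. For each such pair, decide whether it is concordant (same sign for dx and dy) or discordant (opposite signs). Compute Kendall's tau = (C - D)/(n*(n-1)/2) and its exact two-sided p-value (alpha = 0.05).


Step 1: Enumerate the 28 unordered pairs (i,j) with i<j and classify each by sign(x_j-x_i) * sign(y_j-y_i).
  (1,2):dx=+3,dy=+3->C; (1,3):dx=+8,dy=-3->D; (1,4):dx=+4,dy=-2->D; (1,5):dx=+1,dy=-9->D
  (1,6):dx=+2,dy=-12->D; (1,7):dx=+7,dy=-6->D; (1,8):dx=+5,dy=-7->D; (2,3):dx=+5,dy=-6->D
  (2,4):dx=+1,dy=-5->D; (2,5):dx=-2,dy=-12->C; (2,6):dx=-1,dy=-15->C; (2,7):dx=+4,dy=-9->D
  (2,8):dx=+2,dy=-10->D; (3,4):dx=-4,dy=+1->D; (3,5):dx=-7,dy=-6->C; (3,6):dx=-6,dy=-9->C
  (3,7):dx=-1,dy=-3->C; (3,8):dx=-3,dy=-4->C; (4,5):dx=-3,dy=-7->C; (4,6):dx=-2,dy=-10->C
  (4,7):dx=+3,dy=-4->D; (4,8):dx=+1,dy=-5->D; (5,6):dx=+1,dy=-3->D; (5,7):dx=+6,dy=+3->C
  (5,8):dx=+4,dy=+2->C; (6,7):dx=+5,dy=+6->C; (6,8):dx=+3,dy=+5->C; (7,8):dx=-2,dy=-1->C
Step 2: C = 14, D = 14, total pairs = 28.
Step 3: tau = (C - D)/(n(n-1)/2) = (14 - 14)/28 = 0.000000.
Step 4: Exact two-sided p-value (enumerate n! = 40320 permutations of y under H0): p = 1.000000.
Step 5: alpha = 0.05. fail to reject H0.

tau_b = 0.0000 (C=14, D=14), p = 1.000000, fail to reject H0.


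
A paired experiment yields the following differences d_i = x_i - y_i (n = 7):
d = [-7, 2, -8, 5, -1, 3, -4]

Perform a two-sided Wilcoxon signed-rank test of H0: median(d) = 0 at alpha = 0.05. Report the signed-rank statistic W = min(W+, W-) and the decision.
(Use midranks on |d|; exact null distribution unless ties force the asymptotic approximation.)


Step 1: Drop any zero differences (none here) and take |d_i|.
|d| = [7, 2, 8, 5, 1, 3, 4]
Step 2: Midrank |d_i| (ties get averaged ranks).
ranks: |7|->6, |2|->2, |8|->7, |5|->5, |1|->1, |3|->3, |4|->4
Step 3: Attach original signs; sum ranks with positive sign and with negative sign.
W+ = 2 + 5 + 3 = 10
W- = 6 + 7 + 1 + 4 = 18
(Check: W+ + W- = 28 should equal n(n+1)/2 = 28.)
Step 4: Test statistic W = min(W+, W-) = 10.
Step 5: No ties, so the exact null distribution over the 2^7 = 128 sign assignments gives the two-sided p-value = 0.578125.
Step 6: alpha = 0.05. fail to reject H0.

W+ = 10, W- = 18, W = min = 10, p = 0.578125, fail to reject H0.


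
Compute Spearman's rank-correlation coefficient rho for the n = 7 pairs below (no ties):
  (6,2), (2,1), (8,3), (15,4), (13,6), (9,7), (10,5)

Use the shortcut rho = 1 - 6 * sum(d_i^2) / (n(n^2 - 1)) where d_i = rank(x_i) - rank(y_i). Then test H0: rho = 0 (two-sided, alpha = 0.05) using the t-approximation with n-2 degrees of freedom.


Step 1: Rank x and y separately (midranks; no ties here).
rank(x): 6->2, 2->1, 8->3, 15->7, 13->6, 9->4, 10->5
rank(y): 2->2, 1->1, 3->3, 4->4, 6->6, 7->7, 5->5
Step 2: d_i = R_x(i) - R_y(i); compute d_i^2.
  (2-2)^2=0, (1-1)^2=0, (3-3)^2=0, (7-4)^2=9, (6-6)^2=0, (4-7)^2=9, (5-5)^2=0
sum(d^2) = 18.
Step 3: rho = 1 - 6*18 / (7*(7^2 - 1)) = 1 - 108/336 = 0.678571.
Step 4: Under H0, t = rho * sqrt((n-2)/(1-rho^2)) = 2.0657 ~ t(5).
Step 5: Two-sided p-value from the t-distribution with 5 df = 0.093750.
Step 6: alpha = 0.05. fail to reject H0.

rho = 0.6786, p = 0.093750, fail to reject H0 at alpha = 0.05.


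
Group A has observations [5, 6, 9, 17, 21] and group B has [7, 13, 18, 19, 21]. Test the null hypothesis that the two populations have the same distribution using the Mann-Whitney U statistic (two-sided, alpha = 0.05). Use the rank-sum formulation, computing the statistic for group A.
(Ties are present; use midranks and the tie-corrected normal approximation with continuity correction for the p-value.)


Step 1: Combine and sort all 10 observations; assign midranks.
sorted (value, group): (5,X), (6,X), (7,Y), (9,X), (13,Y), (17,X), (18,Y), (19,Y), (21,X), (21,Y)
ranks: 5->1, 6->2, 7->3, 9->4, 13->5, 17->6, 18->7, 19->8, 21->9.5, 21->9.5
Step 2: Rank sum for X: R1 = 1 + 2 + 4 + 6 + 9.5 = 22.5.
Step 3: U_X = R1 - n1(n1+1)/2 = 22.5 - 5*6/2 = 22.5 - 15 = 7.5.
       U_Y = n1*n2 - U_X = 25 - 7.5 = 17.5.
Step 4: Ties are present, so use the tie-corrected normal approximation (with continuity correction) for the p-value.
Step 5: p-value = 0.345742; compare to alpha = 0.05. fail to reject H0.

U_X = 7.5, p = 0.345742, fail to reject H0 at alpha = 0.05.


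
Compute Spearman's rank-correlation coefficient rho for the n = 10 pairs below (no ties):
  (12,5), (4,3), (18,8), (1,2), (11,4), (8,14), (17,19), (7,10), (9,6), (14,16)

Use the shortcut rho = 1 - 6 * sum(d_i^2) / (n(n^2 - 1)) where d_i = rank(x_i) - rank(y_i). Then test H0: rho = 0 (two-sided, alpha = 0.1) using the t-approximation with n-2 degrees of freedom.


Step 1: Rank x and y separately (midranks; no ties here).
rank(x): 12->7, 4->2, 18->10, 1->1, 11->6, 8->4, 17->9, 7->3, 9->5, 14->8
rank(y): 5->4, 3->2, 8->6, 2->1, 4->3, 14->8, 19->10, 10->7, 6->5, 16->9
Step 2: d_i = R_x(i) - R_y(i); compute d_i^2.
  (7-4)^2=9, (2-2)^2=0, (10-6)^2=16, (1-1)^2=0, (6-3)^2=9, (4-8)^2=16, (9-10)^2=1, (3-7)^2=16, (5-5)^2=0, (8-9)^2=1
sum(d^2) = 68.
Step 3: rho = 1 - 6*68 / (10*(10^2 - 1)) = 1 - 408/990 = 0.587879.
Step 4: Under H0, t = rho * sqrt((n-2)/(1-rho^2)) = 2.0555 ~ t(8).
Step 5: Two-sided p-value from the t-distribution with 8 df = 0.073878.
Step 6: alpha = 0.1. reject H0.

rho = 0.5879, p = 0.073878, reject H0 at alpha = 0.1.


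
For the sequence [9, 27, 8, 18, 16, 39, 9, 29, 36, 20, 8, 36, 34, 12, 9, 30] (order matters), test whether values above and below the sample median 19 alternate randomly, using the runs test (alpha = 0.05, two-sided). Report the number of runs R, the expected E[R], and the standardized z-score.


Step 1: Compute median = 19; label A = above, B = below.
Labels in order: BABBBABAAABAABBA  (n_A = 8, n_B = 8)
Step 2: Count runs R = 10.
Step 3: Under H0 (random ordering), E[R] = 2*n_A*n_B/(n_A+n_B) + 1 = 2*8*8/16 + 1 = 9.0000.
        Var[R] = 2*n_A*n_B*(2*n_A*n_B - n_A - n_B) / ((n_A+n_B)^2 * (n_A+n_B-1)) = 14336/3840 = 3.7333.
        SD[R] = 1.9322.
Step 4: Continuity-corrected z = (R - 0.5 - E[R]) / SD[R] = (10 - 0.5 - 9.0000) / 1.9322 = 0.2588.
Step 5: Two-sided p-value via normal approximation = 2*(1 - Phi(|z|)) = 0.795809.
Step 6: alpha = 0.05. fail to reject H0.

R = 10, z = 0.2588, p = 0.795809, fail to reject H0.


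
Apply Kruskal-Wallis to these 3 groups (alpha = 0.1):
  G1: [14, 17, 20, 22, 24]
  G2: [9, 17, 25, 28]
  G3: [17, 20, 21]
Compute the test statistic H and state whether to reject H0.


Step 1: Combine all N = 12 observations and assign midranks.
sorted (value, group, rank): (9,G2,1), (14,G1,2), (17,G1,4), (17,G2,4), (17,G3,4), (20,G1,6.5), (20,G3,6.5), (21,G3,8), (22,G1,9), (24,G1,10), (25,G2,11), (28,G2,12)
Step 2: Sum ranks within each group.
R_1 = 31.5 (n_1 = 5)
R_2 = 28 (n_2 = 4)
R_3 = 18.5 (n_3 = 3)
Step 3: H = 12/(N(N+1)) * sum(R_i^2/n_i) - 3(N+1)
     = 12/(12*13) * (31.5^2/5 + 28^2/4 + 18.5^2/3) - 3*13
     = 0.076923 * 508.533 - 39
     = 0.117949.
Step 4: Ties present; correction factor C = 1 - 30/(12^3 - 12) = 0.982517. Corrected H = 0.117949 / 0.982517 = 0.120047.
Step 5: Under H0, H ~ chi^2(2); p-value = 0.941742.
Step 6: alpha = 0.1. fail to reject H0.

H = 0.1200, df = 2, p = 0.941742, fail to reject H0.


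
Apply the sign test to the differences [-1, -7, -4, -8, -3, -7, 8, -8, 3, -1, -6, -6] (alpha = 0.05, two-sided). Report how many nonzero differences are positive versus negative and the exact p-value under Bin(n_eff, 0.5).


Step 1: Discard zero differences. Original n = 12; n_eff = number of nonzero differences = 12.
Nonzero differences (with sign): -1, -7, -4, -8, -3, -7, +8, -8, +3, -1, -6, -6
Step 2: Count signs: positive = 2, negative = 10.
Step 3: Under H0: P(positive) = 0.5, so the number of positives S ~ Bin(12, 0.5).
Step 4: Two-sided exact p-value = sum of Bin(12,0.5) probabilities at or below the observed probability = 0.038574.
Step 5: alpha = 0.05. reject H0.

n_eff = 12, pos = 2, neg = 10, p = 0.038574, reject H0.


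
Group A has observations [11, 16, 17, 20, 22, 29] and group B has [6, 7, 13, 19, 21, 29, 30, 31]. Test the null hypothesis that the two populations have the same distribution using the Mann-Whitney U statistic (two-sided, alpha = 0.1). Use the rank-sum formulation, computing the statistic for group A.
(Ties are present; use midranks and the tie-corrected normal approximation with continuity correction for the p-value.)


Step 1: Combine and sort all 14 observations; assign midranks.
sorted (value, group): (6,Y), (7,Y), (11,X), (13,Y), (16,X), (17,X), (19,Y), (20,X), (21,Y), (22,X), (29,X), (29,Y), (30,Y), (31,Y)
ranks: 6->1, 7->2, 11->3, 13->4, 16->5, 17->6, 19->7, 20->8, 21->9, 22->10, 29->11.5, 29->11.5, 30->13, 31->14
Step 2: Rank sum for X: R1 = 3 + 5 + 6 + 8 + 10 + 11.5 = 43.5.
Step 3: U_X = R1 - n1(n1+1)/2 = 43.5 - 6*7/2 = 43.5 - 21 = 22.5.
       U_Y = n1*n2 - U_X = 48 - 22.5 = 25.5.
Step 4: Ties are present, so use the tie-corrected normal approximation (with continuity correction) for the p-value.
Step 5: p-value = 0.897167; compare to alpha = 0.1. fail to reject H0.

U_X = 22.5, p = 0.897167, fail to reject H0 at alpha = 0.1.
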